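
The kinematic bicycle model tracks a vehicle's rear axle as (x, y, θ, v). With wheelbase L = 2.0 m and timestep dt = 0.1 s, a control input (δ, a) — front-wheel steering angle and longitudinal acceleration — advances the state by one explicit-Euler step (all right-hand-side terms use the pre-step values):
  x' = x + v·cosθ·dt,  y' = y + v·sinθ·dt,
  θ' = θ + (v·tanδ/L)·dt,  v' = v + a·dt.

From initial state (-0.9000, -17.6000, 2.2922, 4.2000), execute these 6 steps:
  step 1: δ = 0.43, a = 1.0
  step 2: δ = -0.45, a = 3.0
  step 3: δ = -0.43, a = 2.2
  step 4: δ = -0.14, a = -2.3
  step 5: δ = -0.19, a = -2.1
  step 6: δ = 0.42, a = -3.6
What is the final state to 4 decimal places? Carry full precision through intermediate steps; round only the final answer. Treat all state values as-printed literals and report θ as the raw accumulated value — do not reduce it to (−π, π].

(-2.5387, -15.4842, 2.1989, 4.0200)

after step 1 (δ=0.43, a=1.0): (-1.177385, -17.284631, 2.388510, 4.300000)
after step 2 (δ=-0.45, a=3.0): (-1.491106, -16.990558, 2.284654, 4.600000)
after step 3 (δ=-0.43, a=2.2): (-1.792293, -16.642870, 2.179171, 4.820000)
after step 4 (δ=-0.14, a=-2.3): (-2.067772, -16.247352, 2.145209, 4.590000)
after step 5 (δ=-0.19, a=-2.1): (-2.317166, -15.862016, 2.101071, 4.380000)
after step 6 (δ=0.42, a=-3.6): (-2.538693, -15.484167, 2.198871, 4.020000)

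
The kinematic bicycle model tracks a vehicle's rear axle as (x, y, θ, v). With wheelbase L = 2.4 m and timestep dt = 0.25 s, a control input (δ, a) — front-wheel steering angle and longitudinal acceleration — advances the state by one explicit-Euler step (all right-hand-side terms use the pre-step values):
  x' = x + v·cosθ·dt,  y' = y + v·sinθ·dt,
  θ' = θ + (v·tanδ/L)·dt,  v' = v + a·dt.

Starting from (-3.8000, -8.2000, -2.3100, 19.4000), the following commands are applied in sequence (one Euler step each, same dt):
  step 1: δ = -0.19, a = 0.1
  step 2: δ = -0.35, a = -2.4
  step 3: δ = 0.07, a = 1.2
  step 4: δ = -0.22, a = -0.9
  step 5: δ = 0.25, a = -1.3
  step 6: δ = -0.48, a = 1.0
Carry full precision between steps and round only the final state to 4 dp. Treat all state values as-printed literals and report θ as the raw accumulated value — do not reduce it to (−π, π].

after step 1 (δ=-0.19, a=0.1): (-7.067443, -11.784176, -2.698646, 19.425000)
after step 2 (δ=-0.35, a=-2.4): (-11.455030, -13.865580, -3.437259, 18.825000)
after step 3 (δ=0.07, a=1.2): (-15.957068, -12.494287, -3.299768, 19.125000)
after step 4 (δ=-0.22, a=-0.9): (-20.678630, -11.741159, -3.745260, 18.900000)
after step 5 (δ=0.25, a=-1.3): (-24.568530, -9.058939, -3.242556, 18.575000)
after step 6 (δ=-0.48, a=1.0): (-29.188632, -8.590887, -4.249884, 18.825000)

(-29.1886, -8.5909, -4.2499, 18.8250)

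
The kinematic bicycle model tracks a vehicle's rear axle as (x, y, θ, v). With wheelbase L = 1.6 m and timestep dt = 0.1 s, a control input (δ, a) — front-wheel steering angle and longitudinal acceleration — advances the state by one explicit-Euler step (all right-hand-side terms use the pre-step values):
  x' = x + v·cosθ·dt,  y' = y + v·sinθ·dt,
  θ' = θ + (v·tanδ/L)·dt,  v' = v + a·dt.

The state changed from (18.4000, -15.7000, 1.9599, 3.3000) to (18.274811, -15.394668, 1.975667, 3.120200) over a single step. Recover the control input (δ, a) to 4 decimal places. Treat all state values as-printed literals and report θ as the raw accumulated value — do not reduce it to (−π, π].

a = (v'−v)/dt = (-0.179800)/0.1 = -1.7980
Δθ = θ'−θ = 0.015767;  (v·dt/L) = 3.3000·0.1/1.6 = 0.206250
tan δ = Δθ·L/(v·dt) = 0.076446  →  δ = 0.0763

δ = 0.0763, a = -1.7980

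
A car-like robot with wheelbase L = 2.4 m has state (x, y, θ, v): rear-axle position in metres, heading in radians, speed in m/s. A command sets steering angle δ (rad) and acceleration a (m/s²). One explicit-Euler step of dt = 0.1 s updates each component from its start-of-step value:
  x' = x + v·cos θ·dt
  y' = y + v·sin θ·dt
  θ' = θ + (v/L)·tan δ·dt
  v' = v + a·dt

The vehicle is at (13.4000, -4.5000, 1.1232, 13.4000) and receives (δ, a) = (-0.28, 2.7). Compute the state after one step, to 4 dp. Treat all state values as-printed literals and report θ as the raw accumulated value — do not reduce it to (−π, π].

x' = 13.4000 + 13.4000·cos(1.1232)·0.1 = 13.9800
y' = -4.5000 + 13.4000·sin(1.1232)·0.1 = -3.2920
θ' = 1.1232 + (13.4000/2.4)·tan(-0.28)·0.1 = 0.9626
v' = 13.4000 + 2.7000·0.1 = 13.6700

(13.9800, -3.2920, 0.9626, 13.6700)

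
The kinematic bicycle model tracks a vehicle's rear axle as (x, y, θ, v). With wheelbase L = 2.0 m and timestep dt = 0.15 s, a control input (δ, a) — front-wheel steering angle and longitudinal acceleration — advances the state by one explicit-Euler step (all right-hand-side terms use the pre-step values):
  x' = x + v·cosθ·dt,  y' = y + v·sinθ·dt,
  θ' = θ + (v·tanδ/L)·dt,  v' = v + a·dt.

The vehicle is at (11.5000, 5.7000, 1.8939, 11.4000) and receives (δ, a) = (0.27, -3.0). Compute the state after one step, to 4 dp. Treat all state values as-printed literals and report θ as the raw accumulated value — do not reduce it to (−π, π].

(10.9571, 7.3215, 2.1305, 10.9500)

x' = 11.5000 + 11.4000·cos(1.8939)·0.15 = 10.9571
y' = 5.7000 + 11.4000·sin(1.8939)·0.15 = 7.3215
θ' = 1.8939 + (11.4000/2.0)·tan(0.27)·0.15 = 2.1305
v' = 11.4000 − 3.0000·0.15 = 10.9500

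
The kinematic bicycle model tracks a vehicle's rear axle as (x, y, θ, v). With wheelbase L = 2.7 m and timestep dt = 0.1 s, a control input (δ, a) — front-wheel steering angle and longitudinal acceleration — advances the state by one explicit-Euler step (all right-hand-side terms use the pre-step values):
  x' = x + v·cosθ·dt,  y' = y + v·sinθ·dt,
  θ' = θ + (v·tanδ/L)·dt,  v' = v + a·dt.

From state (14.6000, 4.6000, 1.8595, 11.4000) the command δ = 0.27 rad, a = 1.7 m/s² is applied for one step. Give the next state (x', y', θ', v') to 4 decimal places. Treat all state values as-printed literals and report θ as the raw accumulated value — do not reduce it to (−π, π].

(14.2754, 5.6928, 1.9764, 11.5700)

x' = 14.6000 + 11.4000·cos(1.8595)·0.1 = 14.2754
y' = 4.6000 + 11.4000·sin(1.8595)·0.1 = 5.6928
θ' = 1.8595 + (11.4000/2.7)·tan(0.27)·0.1 = 1.9764
v' = 11.4000 + 1.7000·0.1 = 11.5700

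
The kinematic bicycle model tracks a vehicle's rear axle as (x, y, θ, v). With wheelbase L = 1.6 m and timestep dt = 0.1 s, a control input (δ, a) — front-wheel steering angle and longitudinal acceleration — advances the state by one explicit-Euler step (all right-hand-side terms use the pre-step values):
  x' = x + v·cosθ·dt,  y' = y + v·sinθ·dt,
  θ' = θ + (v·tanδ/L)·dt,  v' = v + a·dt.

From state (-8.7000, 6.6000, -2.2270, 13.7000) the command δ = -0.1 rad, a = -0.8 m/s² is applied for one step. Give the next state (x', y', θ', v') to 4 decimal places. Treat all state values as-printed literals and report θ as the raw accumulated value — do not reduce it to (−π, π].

x' = -8.7000 + 13.7000·cos(-2.2270)·0.1 = -9.5359
y' = 6.6000 + 13.7000·sin(-2.2270)·0.1 = 5.5145
θ' = -2.2270 + (13.7000/1.6)·tan(-0.1)·0.1 = -2.3129
v' = 13.7000 − 0.8000·0.1 = 13.6200

(-9.5359, 5.5145, -2.3129, 13.6200)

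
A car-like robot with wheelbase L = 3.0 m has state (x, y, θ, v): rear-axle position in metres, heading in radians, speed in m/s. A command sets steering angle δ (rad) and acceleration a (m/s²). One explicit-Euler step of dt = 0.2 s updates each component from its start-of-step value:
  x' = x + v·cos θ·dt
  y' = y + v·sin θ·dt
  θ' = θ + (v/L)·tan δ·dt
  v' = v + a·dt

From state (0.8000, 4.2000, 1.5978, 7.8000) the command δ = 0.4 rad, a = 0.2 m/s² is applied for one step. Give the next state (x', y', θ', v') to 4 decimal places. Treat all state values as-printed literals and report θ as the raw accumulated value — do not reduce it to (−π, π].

(0.7579, 5.7594, 1.8177, 7.8400)

x' = 0.8000 + 7.8000·cos(1.5978)·0.2 = 0.7579
y' = 4.2000 + 7.8000·sin(1.5978)·0.2 = 5.7594
θ' = 1.5978 + (7.8000/3.0)·tan(0.4)·0.2 = 1.8177
v' = 7.8000 + 0.2000·0.2 = 7.8400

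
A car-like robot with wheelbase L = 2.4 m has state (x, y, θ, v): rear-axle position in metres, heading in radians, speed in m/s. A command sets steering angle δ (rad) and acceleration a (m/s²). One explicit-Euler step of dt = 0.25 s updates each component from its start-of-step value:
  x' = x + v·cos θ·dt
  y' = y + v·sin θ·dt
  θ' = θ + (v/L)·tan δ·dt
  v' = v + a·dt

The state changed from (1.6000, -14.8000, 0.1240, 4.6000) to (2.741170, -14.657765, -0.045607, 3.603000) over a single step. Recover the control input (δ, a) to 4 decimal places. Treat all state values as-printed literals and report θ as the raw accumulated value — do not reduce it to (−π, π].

a = (v'−v)/dt = (-0.997000)/0.25 = -3.9880
Δθ = θ'−θ = -0.169607;  (v·dt/L) = 4.6000·0.25/2.4 = 0.479167
tan δ = Δθ·L/(v·dt) = -0.353962  →  δ = -0.3402

δ = -0.3402, a = -3.9880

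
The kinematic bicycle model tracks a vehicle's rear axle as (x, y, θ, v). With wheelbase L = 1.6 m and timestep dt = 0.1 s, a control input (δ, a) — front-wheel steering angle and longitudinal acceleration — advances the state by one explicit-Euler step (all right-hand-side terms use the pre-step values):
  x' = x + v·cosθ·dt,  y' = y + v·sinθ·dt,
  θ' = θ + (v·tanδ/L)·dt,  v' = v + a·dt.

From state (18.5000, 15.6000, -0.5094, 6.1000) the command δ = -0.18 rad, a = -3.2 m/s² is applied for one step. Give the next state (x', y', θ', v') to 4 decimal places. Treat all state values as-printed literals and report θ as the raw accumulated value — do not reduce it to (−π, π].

x' = 18.5000 + 6.1000·cos(-0.5094)·0.1 = 19.0326
y' = 15.6000 + 6.1000·sin(-0.5094)·0.1 = 15.3025
θ' = -0.5094 + (6.1000/1.6)·tan(-0.18)·0.1 = -0.5788
v' = 6.1000 − 3.2000·0.1 = 5.7800

(19.0326, 15.3025, -0.5788, 5.7800)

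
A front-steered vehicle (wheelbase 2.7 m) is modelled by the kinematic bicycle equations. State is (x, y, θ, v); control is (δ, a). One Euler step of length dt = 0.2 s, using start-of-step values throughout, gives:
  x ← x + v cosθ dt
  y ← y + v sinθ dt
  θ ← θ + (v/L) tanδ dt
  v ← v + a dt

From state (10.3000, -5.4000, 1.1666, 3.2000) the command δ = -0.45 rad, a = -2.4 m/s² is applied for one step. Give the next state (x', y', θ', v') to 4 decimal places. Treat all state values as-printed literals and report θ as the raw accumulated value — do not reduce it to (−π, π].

(10.5517, -4.8116, 1.0521, 2.7200)

x' = 10.3000 + 3.2000·cos(1.1666)·0.2 = 10.5517
y' = -5.4000 + 3.2000·sin(1.1666)·0.2 = -4.8116
θ' = 1.1666 + (3.2000/2.7)·tan(-0.45)·0.2 = 1.0521
v' = 3.2000 − 2.4000·0.2 = 2.7200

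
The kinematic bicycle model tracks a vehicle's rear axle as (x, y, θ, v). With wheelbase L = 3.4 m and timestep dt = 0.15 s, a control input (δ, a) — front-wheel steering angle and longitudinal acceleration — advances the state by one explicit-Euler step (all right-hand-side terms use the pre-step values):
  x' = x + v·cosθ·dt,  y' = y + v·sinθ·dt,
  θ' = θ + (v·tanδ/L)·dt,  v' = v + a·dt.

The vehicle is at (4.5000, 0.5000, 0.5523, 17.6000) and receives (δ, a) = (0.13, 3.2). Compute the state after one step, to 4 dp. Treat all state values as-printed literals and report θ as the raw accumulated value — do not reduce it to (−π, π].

(6.7475, 1.8851, 0.6538, 18.0800)

x' = 4.5000 + 17.6000·cos(0.5523)·0.15 = 6.7475
y' = 0.5000 + 17.6000·sin(0.5523)·0.15 = 1.8851
θ' = 0.5523 + (17.6000/3.4)·tan(0.13)·0.15 = 0.6538
v' = 17.6000 + 3.2000·0.15 = 18.0800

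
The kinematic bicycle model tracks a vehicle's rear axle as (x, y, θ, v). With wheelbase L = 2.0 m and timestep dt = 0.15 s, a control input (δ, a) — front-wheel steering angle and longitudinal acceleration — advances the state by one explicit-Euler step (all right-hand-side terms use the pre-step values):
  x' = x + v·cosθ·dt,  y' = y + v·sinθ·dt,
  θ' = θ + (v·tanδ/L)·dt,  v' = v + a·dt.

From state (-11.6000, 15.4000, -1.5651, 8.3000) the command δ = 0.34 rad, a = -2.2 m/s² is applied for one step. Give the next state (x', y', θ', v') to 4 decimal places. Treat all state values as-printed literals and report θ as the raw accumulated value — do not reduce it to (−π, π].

x' = -11.6000 + 8.3000·cos(-1.5651)·0.15 = -11.5929
y' = 15.4000 + 8.3000·sin(-1.5651)·0.15 = 14.1550
θ' = -1.5651 + (8.3000/2.0)·tan(0.34)·0.15 = -1.3449
v' = 8.3000 − 2.2000·0.15 = 7.9700

(-11.5929, 14.1550, -1.3449, 7.9700)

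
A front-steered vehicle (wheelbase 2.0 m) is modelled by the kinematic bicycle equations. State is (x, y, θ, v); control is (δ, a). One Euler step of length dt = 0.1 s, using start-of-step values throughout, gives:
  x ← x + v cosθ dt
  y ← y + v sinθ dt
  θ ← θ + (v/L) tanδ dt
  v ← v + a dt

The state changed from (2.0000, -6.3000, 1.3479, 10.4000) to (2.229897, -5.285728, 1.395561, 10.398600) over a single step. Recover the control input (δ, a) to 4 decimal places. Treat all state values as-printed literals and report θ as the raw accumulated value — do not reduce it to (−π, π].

δ = 0.0914, a = -0.0140

a = (v'−v)/dt = (-0.001400)/0.1 = -0.0140
Δθ = θ'−θ = 0.047661;  (v·dt/L) = 10.4000·0.1/2.0 = 0.520000
tan δ = Δθ·L/(v·dt) = 0.091656  →  δ = 0.0914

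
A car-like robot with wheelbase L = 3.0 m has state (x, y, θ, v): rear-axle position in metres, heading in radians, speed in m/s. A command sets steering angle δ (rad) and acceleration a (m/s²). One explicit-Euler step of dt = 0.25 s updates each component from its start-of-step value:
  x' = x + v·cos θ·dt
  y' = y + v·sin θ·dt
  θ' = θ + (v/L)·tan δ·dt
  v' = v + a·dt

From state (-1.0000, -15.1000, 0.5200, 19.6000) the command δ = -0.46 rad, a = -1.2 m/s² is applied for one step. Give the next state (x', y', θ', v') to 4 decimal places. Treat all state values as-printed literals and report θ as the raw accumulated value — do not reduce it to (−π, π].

(3.2523, -12.6653, -0.2892, 19.3000)

x' = -1.0000 + 19.6000·cos(0.5200)·0.25 = 3.2523
y' = -15.1000 + 19.6000·sin(0.5200)·0.25 = -12.6653
θ' = 0.5200 + (19.6000/3.0)·tan(-0.46)·0.25 = -0.2892
v' = 19.6000 − 1.2000·0.25 = 19.3000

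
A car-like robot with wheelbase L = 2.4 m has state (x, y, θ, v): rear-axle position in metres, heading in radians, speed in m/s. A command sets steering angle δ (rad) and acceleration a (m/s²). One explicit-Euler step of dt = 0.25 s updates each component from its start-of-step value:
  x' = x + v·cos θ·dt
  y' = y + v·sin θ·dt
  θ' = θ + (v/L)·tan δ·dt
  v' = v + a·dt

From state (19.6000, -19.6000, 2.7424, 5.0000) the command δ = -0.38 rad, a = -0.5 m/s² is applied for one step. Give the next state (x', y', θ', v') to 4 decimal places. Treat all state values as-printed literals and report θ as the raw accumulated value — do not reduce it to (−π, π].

(18.4483, -19.1142, 2.5344, 4.8750)

x' = 19.6000 + 5.0000·cos(2.7424)·0.25 = 18.4483
y' = -19.6000 + 5.0000·sin(2.7424)·0.25 = -19.1142
θ' = 2.7424 + (5.0000/2.4)·tan(-0.38)·0.25 = 2.5344
v' = 5.0000 − 0.5000·0.25 = 4.8750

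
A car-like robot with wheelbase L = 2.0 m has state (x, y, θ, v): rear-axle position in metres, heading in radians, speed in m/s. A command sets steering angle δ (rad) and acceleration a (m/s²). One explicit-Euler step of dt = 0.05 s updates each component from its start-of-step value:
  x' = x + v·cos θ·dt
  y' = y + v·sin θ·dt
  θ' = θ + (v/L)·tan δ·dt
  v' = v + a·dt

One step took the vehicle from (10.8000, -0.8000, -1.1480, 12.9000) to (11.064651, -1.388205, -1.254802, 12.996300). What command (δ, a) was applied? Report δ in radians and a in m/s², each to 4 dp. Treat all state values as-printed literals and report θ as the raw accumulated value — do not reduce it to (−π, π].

δ = -0.3198, a = 1.9260

a = (v'−v)/dt = (0.096300)/0.05 = 1.9260
Δθ = θ'−θ = -0.106802;  (v·dt/L) = 12.9000·0.05/2.0 = 0.322500
tan δ = Δθ·L/(v·dt) = -0.331169  →  δ = -0.3198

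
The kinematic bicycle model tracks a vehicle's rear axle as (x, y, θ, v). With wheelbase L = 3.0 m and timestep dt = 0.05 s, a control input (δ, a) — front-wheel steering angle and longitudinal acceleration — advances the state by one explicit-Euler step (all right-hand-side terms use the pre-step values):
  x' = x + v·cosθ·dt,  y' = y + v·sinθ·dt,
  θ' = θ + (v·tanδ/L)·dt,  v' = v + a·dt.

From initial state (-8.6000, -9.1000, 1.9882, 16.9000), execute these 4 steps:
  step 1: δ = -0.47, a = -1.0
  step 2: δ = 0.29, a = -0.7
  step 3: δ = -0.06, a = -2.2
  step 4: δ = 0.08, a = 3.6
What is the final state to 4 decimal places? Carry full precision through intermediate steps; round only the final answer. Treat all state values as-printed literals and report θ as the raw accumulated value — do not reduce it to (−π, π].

after step 1 (δ=-0.47, a=-1.0): (-8.942553, -8.327548, 1.845123, 16.850000)
after step 2 (δ=0.29, a=-0.7): (-9.170785, -7.516551, 1.928927, 16.815000)
after step 3 (δ=-0.06, a=-2.2): (-9.465489, -6.729143, 1.912092, 16.705000)
after step 4 (δ=0.08, a=3.6): (-9.745054, -5.942069, 1.934413, 16.885000)

(-9.7451, -5.9421, 1.9344, 16.8850)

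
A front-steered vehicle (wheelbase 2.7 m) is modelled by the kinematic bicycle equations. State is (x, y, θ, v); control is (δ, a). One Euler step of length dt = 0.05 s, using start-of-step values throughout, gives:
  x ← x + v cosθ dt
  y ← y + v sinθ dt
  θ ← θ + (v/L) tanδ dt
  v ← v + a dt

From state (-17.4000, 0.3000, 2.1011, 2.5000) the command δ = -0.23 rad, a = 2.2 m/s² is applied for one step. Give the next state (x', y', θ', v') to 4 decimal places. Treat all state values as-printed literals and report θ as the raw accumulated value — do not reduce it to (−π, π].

(-17.4632, 0.4078, 2.0903, 2.6100)

x' = -17.4000 + 2.5000·cos(2.1011)·0.05 = -17.4632
y' = 0.3000 + 2.5000·sin(2.1011)·0.05 = 0.4078
θ' = 2.1011 + (2.5000/2.7)·tan(-0.23)·0.05 = 2.0903
v' = 2.5000 + 2.2000·0.05 = 2.6100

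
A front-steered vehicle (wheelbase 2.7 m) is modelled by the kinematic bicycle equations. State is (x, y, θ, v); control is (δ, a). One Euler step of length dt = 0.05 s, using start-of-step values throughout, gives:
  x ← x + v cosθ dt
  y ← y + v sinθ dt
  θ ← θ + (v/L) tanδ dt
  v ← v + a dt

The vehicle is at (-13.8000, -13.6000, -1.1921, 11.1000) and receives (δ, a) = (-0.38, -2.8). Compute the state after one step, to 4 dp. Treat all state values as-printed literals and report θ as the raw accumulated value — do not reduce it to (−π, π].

x' = -13.8000 + 11.1000·cos(-1.1921)·0.05 = -13.5948
y' = -13.6000 + 11.1000·sin(-1.1921)·0.05 = -14.1157
θ' = -1.1921 + (11.1000/2.7)·tan(-0.38)·0.05 = -1.2742
v' = 11.1000 − 2.8000·0.05 = 10.9600

(-13.5948, -14.1157, -1.2742, 10.9600)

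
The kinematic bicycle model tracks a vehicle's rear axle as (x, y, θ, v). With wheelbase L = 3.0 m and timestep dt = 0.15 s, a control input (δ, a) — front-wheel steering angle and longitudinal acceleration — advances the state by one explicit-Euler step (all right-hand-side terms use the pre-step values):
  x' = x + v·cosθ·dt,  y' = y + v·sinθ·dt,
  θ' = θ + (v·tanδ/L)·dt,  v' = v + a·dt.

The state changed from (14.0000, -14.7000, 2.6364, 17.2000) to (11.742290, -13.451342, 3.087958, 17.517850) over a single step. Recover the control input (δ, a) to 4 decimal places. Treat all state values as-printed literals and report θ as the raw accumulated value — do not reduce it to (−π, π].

δ = 0.4835, a = 2.1190

a = (v'−v)/dt = (0.317850)/0.15 = 2.1190
Δθ = θ'−θ = 0.451558;  (v·dt/L) = 17.2000·0.15/3.0 = 0.860000
tan δ = Δθ·L/(v·dt) = 0.525067  →  δ = 0.4835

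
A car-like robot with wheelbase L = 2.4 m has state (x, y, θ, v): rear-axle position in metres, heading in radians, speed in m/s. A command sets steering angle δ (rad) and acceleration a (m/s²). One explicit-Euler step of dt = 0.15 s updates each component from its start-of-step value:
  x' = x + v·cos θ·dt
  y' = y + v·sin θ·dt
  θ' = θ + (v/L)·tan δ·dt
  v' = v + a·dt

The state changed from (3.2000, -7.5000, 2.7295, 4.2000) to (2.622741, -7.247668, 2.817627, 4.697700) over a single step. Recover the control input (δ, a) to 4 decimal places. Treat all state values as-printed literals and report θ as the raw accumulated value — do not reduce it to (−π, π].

a = (v'−v)/dt = (0.497700)/0.15 = 3.3180
Δθ = θ'−θ = 0.088127;  (v·dt/L) = 4.2000·0.15/2.4 = 0.262500
tan δ = Δθ·L/(v·dt) = 0.335722  →  δ = 0.3239

δ = 0.3239, a = 3.3180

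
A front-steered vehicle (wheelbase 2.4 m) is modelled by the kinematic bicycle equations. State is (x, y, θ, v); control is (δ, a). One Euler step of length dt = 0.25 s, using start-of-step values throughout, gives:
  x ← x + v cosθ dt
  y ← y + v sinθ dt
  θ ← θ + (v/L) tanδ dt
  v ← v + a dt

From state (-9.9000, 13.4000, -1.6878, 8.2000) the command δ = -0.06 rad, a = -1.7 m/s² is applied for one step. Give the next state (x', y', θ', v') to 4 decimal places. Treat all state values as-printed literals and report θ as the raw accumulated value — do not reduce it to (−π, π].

x' = -9.9000 + 8.2000·cos(-1.6878)·0.25 = -10.1393
y' = 13.4000 + 8.2000·sin(-1.6878)·0.25 = 11.3640
θ' = -1.6878 + (8.2000/2.4)·tan(-0.06)·0.25 = -1.7391
v' = 8.2000 − 1.7000·0.25 = 7.7750

(-10.1393, 11.3640, -1.7391, 7.7750)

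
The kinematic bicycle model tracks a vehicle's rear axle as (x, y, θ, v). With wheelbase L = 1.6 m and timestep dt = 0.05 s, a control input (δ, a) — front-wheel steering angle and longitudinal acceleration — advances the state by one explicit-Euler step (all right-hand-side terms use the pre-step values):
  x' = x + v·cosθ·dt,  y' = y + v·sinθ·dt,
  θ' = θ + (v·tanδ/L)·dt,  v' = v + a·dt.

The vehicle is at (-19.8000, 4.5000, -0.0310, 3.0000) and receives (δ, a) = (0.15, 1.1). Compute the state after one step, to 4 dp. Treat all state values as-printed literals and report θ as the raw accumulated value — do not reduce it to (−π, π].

x' = -19.8000 + 3.0000·cos(-0.0310)·0.05 = -19.6501
y' = 4.5000 + 3.0000·sin(-0.0310)·0.05 = 4.4954
θ' = -0.0310 + (3.0000/1.6)·tan(0.15)·0.05 = -0.0168
v' = 3.0000 + 1.1000·0.05 = 3.0550

(-19.6501, 4.4954, -0.0168, 3.0550)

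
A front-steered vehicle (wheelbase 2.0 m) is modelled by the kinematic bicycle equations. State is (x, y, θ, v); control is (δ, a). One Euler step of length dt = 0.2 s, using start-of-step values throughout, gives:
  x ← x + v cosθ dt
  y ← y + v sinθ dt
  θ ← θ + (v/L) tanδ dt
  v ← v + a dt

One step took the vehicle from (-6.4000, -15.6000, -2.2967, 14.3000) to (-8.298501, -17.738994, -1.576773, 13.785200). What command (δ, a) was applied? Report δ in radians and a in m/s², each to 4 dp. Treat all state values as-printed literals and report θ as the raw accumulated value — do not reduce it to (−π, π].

a = (v'−v)/dt = (-0.514800)/0.2 = -2.5740
Δθ = θ'−θ = 0.719927;  (v·dt/L) = 14.3000·0.2/2.0 = 1.430000
tan δ = Δθ·L/(v·dt) = 0.503445  →  δ = 0.4664

δ = 0.4664, a = -2.5740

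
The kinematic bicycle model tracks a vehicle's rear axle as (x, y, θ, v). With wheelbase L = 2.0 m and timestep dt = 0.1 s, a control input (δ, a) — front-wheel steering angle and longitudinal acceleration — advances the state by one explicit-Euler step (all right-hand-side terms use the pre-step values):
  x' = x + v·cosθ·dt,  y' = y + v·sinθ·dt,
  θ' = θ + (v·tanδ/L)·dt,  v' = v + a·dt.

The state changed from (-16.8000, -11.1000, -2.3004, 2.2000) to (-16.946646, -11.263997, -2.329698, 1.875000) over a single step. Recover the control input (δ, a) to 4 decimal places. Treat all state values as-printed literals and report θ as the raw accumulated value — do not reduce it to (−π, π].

δ = -0.2603, a = -3.2500

a = (v'−v)/dt = (-0.325000)/0.1 = -3.2500
Δθ = θ'−θ = -0.029298;  (v·dt/L) = 2.2000·0.1/2.0 = 0.110000
tan δ = Δθ·L/(v·dt) = -0.266345  →  δ = -0.2603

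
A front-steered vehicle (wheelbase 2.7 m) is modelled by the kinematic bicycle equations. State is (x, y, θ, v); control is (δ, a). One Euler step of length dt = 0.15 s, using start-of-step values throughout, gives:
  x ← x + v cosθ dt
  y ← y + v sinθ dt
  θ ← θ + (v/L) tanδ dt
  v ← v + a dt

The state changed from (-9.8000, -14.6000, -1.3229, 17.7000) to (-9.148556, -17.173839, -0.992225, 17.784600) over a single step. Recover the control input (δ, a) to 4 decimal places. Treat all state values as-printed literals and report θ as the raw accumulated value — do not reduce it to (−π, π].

a = (v'−v)/dt = (0.084600)/0.15 = 0.5640
Δθ = θ'−θ = 0.330675;  (v·dt/L) = 17.7000·0.15/2.7 = 0.983333
tan δ = Δθ·L/(v·dt) = 0.336280  →  δ = 0.3244

δ = 0.3244, a = 0.5640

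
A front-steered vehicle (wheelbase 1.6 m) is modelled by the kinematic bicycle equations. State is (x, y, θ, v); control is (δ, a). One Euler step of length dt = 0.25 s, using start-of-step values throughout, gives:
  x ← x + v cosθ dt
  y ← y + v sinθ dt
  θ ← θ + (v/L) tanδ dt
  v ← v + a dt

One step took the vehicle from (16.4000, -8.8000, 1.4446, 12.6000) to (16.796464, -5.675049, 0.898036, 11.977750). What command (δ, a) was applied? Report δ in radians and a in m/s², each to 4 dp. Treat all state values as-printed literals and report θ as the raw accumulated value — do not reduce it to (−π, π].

a = (v'−v)/dt = (-0.622250)/0.25 = -2.4890
Δθ = θ'−θ = -0.546564;  (v·dt/L) = 12.6000·0.25/1.6 = 1.968750
tan δ = Δθ·L/(v·dt) = -0.277620  →  δ = -0.2708

δ = -0.2708, a = -2.4890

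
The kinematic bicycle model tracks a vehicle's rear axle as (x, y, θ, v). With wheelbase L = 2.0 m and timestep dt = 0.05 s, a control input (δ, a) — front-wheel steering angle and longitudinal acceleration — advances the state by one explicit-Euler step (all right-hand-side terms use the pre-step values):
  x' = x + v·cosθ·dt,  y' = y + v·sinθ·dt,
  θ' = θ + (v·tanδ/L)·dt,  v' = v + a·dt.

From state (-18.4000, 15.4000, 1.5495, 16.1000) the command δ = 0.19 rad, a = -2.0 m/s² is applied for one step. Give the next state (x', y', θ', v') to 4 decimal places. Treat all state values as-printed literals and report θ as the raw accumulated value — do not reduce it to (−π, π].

(-18.3829, 16.2048, 1.6269, 16.0000)

x' = -18.4000 + 16.1000·cos(1.5495)·0.05 = -18.3829
y' = 15.4000 + 16.1000·sin(1.5495)·0.05 = 16.2048
θ' = 1.5495 + (16.1000/2.0)·tan(0.19)·0.05 = 1.6269
v' = 16.1000 − 2.0000·0.05 = 16.0000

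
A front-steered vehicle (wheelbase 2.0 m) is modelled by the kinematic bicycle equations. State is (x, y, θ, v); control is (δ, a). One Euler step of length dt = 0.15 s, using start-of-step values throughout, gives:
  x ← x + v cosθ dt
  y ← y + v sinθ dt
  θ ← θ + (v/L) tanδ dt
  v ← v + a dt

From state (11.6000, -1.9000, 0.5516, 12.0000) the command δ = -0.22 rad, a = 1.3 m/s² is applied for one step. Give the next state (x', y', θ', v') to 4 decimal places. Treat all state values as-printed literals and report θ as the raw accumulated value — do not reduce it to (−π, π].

x' = 11.6000 + 12.0000·cos(0.5516)·0.15 = 13.1330
y' = -1.9000 + 12.0000·sin(0.5516)·0.15 = -0.9567
θ' = 0.5516 + (12.0000/2.0)·tan(-0.22)·0.15 = 0.3503
v' = 12.0000 + 1.3000·0.15 = 12.1950

(13.1330, -0.9567, 0.3503, 12.1950)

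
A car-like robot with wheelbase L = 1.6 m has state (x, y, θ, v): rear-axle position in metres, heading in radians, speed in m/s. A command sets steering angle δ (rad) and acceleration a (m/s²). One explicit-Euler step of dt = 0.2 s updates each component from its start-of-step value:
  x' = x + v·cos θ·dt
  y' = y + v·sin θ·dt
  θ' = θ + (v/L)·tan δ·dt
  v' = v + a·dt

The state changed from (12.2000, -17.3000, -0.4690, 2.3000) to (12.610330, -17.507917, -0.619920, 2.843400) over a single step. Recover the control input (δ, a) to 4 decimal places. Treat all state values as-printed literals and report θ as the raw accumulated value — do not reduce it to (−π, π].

a = (v'−v)/dt = (0.543400)/0.2 = 2.7170
Δθ = θ'−θ = -0.150920;  (v·dt/L) = 2.3000·0.2/1.6 = 0.287500
tan δ = Δθ·L/(v·dt) = -0.524939  →  δ = -0.4834

δ = -0.4834, a = 2.7170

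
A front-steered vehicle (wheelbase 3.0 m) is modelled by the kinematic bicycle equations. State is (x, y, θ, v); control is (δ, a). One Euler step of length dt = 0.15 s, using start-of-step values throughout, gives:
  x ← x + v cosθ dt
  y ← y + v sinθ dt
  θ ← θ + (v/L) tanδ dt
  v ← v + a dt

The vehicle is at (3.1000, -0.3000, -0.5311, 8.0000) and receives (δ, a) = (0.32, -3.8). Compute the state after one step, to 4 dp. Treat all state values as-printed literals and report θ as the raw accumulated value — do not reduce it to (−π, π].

(4.1347, -0.9078, -0.3985, 7.4300)

x' = 3.1000 + 8.0000·cos(-0.5311)·0.15 = 4.1347
y' = -0.3000 + 8.0000·sin(-0.5311)·0.15 = -0.9078
θ' = -0.5311 + (8.0000/3.0)·tan(0.32)·0.15 = -0.3985
v' = 8.0000 − 3.8000·0.15 = 7.4300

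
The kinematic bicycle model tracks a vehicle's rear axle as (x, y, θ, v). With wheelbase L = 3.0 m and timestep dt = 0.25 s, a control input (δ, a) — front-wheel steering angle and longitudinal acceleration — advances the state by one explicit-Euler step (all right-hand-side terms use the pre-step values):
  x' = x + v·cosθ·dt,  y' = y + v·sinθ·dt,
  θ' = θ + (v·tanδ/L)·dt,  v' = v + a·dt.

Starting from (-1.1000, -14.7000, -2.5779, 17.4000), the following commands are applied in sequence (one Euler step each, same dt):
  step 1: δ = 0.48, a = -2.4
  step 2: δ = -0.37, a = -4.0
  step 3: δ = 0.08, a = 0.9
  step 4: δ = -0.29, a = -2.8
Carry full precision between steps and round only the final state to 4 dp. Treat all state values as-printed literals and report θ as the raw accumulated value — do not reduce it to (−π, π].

after step 1 (δ=0.48, a=-2.4): (-4.777002, -17.024254, -1.823014, 16.800000)
after step 2 (δ=-0.37, a=-4.0): (-5.825122, -21.091371, -2.366023, 15.800000)
after step 3 (δ=0.08, a=0.9): (-8.645509, -23.856858, -2.260464, 16.025000)
after step 4 (δ=-0.29, a=-2.8): (-11.194610, -26.947509, -2.658969, 15.325000)

(-11.1946, -26.9475, -2.6590, 15.3250)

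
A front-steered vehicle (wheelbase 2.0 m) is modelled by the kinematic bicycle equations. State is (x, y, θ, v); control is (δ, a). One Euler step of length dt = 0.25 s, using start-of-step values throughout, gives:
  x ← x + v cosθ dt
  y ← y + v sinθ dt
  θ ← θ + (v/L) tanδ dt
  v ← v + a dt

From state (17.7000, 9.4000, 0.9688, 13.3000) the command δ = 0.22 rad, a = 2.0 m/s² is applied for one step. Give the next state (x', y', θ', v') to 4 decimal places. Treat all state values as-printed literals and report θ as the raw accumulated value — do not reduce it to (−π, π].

(19.5829, 12.1405, 1.3406, 13.8000)

x' = 17.7000 + 13.3000·cos(0.9688)·0.25 = 19.5829
y' = 9.4000 + 13.3000·sin(0.9688)·0.25 = 12.1405
θ' = 0.9688 + (13.3000/2.0)·tan(0.22)·0.25 = 1.3406
v' = 13.3000 + 2.0000·0.25 = 13.8000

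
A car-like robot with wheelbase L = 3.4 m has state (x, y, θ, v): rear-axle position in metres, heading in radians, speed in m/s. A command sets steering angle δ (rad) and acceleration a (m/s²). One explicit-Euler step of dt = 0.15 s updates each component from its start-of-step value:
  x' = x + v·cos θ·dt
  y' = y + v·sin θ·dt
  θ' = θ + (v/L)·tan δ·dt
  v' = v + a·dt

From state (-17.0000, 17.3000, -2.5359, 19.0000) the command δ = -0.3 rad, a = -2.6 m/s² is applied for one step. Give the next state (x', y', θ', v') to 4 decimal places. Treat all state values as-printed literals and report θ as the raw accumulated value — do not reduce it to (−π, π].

x' = -17.0000 + 19.0000·cos(-2.5359)·0.15 = -19.3430
y' = 17.3000 + 19.0000·sin(-2.5359)·0.15 = 15.6774
θ' = -2.5359 + (19.0000/3.4)·tan(-0.3)·0.15 = -2.7952
v' = 19.0000 − 2.6000·0.15 = 18.6100

(-19.3430, 15.6774, -2.7952, 18.6100)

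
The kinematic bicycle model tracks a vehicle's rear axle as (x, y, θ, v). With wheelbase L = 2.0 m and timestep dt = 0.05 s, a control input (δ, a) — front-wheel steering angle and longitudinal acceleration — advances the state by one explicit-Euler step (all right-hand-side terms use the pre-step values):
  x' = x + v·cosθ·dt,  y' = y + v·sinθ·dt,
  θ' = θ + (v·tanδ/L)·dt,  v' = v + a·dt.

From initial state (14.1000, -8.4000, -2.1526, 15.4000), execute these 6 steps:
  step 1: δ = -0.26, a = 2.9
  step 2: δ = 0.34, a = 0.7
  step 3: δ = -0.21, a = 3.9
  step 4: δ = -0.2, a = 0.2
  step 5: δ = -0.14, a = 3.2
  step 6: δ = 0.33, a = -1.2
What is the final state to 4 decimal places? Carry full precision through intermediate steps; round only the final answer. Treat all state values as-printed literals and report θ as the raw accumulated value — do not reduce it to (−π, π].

(11.2494, -12.1221, -2.1996, 15.8850)

after step 1 (δ=-0.26, a=2.9): (13.676861, -9.043314, -2.255018, 15.545000)
after step 2 (δ=0.34, a=0.7): (13.185584, -9.645614, -2.117547, 15.580000)
after step 3 (δ=-0.21, a=3.9): (12.780570, -10.311050, -2.200566, 15.775000)
after step 4 (δ=-0.2, a=0.2): (12.316029, -10.948488, -2.280510, 15.785000)
after step 5 (δ=-0.14, a=3.2): (11.801741, -11.547173, -2.336121, 15.945000)
after step 6 (δ=0.33, a=-1.2): (11.249429, -12.122115, -2.199582, 15.885000)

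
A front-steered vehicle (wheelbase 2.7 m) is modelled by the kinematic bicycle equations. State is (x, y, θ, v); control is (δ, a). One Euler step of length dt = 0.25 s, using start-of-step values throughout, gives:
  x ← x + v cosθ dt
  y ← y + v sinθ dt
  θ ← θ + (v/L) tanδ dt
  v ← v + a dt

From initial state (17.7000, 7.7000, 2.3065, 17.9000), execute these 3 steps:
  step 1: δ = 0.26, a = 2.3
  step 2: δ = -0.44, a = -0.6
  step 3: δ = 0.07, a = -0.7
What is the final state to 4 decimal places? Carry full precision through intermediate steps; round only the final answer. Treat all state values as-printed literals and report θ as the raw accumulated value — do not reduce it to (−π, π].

(8.7702, 17.0606, 2.0610, 18.1500)

after step 1 (δ=0.26, a=2.3): (14.696787, 11.017580, 2.747406, 18.475000)
after step 2 (δ=-0.44, a=-0.6): (10.432253, 12.791445, 1.942066, 18.325000)
after step 3 (δ=0.07, a=-0.7): (8.770179, 17.060562, 2.061034, 18.150000)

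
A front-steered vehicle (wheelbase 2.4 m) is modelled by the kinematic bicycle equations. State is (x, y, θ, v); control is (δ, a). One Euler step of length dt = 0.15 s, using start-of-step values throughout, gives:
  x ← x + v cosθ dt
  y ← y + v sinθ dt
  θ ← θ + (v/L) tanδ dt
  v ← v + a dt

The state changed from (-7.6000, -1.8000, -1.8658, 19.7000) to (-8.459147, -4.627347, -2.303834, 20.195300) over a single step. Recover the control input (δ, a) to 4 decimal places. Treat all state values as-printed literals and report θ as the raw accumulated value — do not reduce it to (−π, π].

δ = -0.3418, a = 3.3020

a = (v'−v)/dt = (0.495300)/0.15 = 3.3020
Δθ = θ'−θ = -0.438034;  (v·dt/L) = 19.7000·0.15/2.4 = 1.231250
tan δ = Δθ·L/(v·dt) = -0.355764  →  δ = -0.3418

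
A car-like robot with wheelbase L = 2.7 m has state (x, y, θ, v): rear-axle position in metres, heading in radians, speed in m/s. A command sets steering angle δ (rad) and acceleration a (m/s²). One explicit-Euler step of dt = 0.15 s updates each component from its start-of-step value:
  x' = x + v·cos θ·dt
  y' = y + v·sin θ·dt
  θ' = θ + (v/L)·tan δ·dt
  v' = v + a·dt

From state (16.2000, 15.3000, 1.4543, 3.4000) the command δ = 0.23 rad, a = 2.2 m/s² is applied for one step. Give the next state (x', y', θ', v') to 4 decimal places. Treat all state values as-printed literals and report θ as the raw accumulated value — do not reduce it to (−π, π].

(16.2593, 15.8065, 1.4985, 3.7300)

x' = 16.2000 + 3.4000·cos(1.4543)·0.15 = 16.2593
y' = 15.3000 + 3.4000·sin(1.4543)·0.15 = 15.8065
θ' = 1.4543 + (3.4000/2.7)·tan(0.23)·0.15 = 1.4985
v' = 3.4000 + 2.2000·0.15 = 3.7300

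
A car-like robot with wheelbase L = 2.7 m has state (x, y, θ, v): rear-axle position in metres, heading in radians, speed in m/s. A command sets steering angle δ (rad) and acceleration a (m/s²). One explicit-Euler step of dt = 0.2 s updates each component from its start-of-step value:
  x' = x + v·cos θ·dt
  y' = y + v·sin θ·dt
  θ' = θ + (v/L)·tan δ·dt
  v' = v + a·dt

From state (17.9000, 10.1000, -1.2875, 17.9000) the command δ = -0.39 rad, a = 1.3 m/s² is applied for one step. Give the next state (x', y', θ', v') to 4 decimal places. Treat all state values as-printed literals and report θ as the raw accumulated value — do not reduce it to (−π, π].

(18.9007, 6.6627, -1.8325, 18.1600)

x' = 17.9000 + 17.9000·cos(-1.2875)·0.2 = 18.9007
y' = 10.1000 + 17.9000·sin(-1.2875)·0.2 = 6.6627
θ' = -1.2875 + (17.9000/2.7)·tan(-0.39)·0.2 = -1.8325
v' = 17.9000 + 1.3000·0.2 = 18.1600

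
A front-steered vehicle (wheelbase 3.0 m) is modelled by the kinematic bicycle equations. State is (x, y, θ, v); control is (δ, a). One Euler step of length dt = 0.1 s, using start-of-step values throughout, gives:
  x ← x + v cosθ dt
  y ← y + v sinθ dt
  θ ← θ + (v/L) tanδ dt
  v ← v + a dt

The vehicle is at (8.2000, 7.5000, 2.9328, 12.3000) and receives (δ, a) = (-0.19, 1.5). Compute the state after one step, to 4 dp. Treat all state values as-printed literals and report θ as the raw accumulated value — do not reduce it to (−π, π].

(6.9967, 7.7550, 2.8539, 12.4500)

x' = 8.2000 + 12.3000·cos(2.9328)·0.1 = 6.9967
y' = 7.5000 + 12.3000·sin(2.9328)·0.1 = 7.7550
θ' = 2.9328 + (12.3000/3.0)·tan(-0.19)·0.1 = 2.8539
v' = 12.3000 + 1.5000·0.1 = 12.4500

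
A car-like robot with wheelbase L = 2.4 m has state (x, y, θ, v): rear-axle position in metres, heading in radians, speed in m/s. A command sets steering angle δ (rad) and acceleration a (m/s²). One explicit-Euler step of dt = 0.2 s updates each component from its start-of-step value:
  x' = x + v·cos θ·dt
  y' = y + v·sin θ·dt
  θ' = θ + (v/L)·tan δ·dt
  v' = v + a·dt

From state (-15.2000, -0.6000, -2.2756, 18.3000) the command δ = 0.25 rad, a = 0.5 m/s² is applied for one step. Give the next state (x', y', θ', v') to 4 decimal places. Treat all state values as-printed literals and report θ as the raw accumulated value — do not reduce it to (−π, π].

x' = -15.2000 + 18.3000·cos(-2.2756)·0.2 = -17.5713
y' = -0.6000 + 18.3000·sin(-2.2756)·0.2 = -3.3880
θ' = -2.2756 + (18.3000/2.4)·tan(0.25)·0.2 = -1.8862
v' = 18.3000 + 0.5000·0.2 = 18.4000

(-17.5713, -3.3880, -1.8862, 18.4000)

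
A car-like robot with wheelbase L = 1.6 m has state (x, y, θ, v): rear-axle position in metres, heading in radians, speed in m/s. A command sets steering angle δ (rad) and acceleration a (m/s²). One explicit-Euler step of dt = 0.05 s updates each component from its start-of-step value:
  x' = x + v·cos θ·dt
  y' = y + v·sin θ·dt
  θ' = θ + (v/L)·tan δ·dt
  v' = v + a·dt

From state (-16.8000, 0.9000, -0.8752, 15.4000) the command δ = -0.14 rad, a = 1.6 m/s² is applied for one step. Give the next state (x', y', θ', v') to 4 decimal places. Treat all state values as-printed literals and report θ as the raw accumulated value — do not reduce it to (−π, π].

x' = -16.8000 + 15.4000·cos(-0.8752)·0.05 = -16.3066
y' = 0.9000 + 15.4000·sin(-0.8752)·0.05 = 0.3089
θ' = -0.8752 + (15.4000/1.6)·tan(-0.14)·0.05 = -0.9430
v' = 15.4000 + 1.6000·0.05 = 15.4800

(-16.3066, 0.3089, -0.9430, 15.4800)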